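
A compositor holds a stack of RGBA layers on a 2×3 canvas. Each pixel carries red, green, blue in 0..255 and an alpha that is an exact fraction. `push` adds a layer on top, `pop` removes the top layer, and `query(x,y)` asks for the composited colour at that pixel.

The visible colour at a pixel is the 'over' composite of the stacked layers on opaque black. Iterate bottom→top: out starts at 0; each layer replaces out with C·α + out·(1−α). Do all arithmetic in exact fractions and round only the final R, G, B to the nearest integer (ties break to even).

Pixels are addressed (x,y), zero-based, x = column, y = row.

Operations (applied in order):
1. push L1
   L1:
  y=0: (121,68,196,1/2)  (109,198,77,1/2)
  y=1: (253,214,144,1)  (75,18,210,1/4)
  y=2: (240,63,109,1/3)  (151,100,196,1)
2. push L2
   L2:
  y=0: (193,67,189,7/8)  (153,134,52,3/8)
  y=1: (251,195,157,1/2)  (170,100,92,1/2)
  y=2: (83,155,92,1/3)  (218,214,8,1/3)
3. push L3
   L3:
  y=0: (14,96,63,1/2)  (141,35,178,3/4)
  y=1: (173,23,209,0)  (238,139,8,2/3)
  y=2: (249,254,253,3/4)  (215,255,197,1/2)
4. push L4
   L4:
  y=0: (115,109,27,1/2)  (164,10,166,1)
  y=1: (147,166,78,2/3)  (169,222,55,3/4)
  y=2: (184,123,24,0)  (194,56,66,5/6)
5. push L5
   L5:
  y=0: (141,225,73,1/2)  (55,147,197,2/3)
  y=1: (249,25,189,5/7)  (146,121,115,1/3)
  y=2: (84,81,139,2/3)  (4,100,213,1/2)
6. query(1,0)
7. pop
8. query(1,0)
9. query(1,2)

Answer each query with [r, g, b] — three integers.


query (1,0) [L1,L2,L3,L4,L5] — begin 0,0,0
L1 α=1/2: [109/2, 99, 77/2]
L2 α=3/8: [1463/16, 897/8, 697/16]
L3 α=3/4: [8231/64, 1737/32, 9241/64]
L4 α=1: [164, 10, 166]
L5 α=2/3: [274/3, 304/3, 560/3]
→ [91, 101, 187]

at x=1,y=0 over L1,L2,L3,L4:
L1 α=1/2: [109/2, 99, 77/2]
L2 α=3/8: [1463/16, 897/8, 697/16]
L3 α=3/4: [8231/64, 1737/32, 9241/64]
L4 α=1: [164, 10, 166]
= [164, 10, 166]

query (1,2) [L1,L2,L3,L4] — begin 0,0,0
after L1 α=1: [151, 100, 196]
after L2 α=1/3: [520/3, 138, 400/3]
after L3 α=1/2: [1165/6, 393/2, 991/6]
after L4 α=5/6: [6985/36, 953/12, 2971/36]
= [194, 79, 83]


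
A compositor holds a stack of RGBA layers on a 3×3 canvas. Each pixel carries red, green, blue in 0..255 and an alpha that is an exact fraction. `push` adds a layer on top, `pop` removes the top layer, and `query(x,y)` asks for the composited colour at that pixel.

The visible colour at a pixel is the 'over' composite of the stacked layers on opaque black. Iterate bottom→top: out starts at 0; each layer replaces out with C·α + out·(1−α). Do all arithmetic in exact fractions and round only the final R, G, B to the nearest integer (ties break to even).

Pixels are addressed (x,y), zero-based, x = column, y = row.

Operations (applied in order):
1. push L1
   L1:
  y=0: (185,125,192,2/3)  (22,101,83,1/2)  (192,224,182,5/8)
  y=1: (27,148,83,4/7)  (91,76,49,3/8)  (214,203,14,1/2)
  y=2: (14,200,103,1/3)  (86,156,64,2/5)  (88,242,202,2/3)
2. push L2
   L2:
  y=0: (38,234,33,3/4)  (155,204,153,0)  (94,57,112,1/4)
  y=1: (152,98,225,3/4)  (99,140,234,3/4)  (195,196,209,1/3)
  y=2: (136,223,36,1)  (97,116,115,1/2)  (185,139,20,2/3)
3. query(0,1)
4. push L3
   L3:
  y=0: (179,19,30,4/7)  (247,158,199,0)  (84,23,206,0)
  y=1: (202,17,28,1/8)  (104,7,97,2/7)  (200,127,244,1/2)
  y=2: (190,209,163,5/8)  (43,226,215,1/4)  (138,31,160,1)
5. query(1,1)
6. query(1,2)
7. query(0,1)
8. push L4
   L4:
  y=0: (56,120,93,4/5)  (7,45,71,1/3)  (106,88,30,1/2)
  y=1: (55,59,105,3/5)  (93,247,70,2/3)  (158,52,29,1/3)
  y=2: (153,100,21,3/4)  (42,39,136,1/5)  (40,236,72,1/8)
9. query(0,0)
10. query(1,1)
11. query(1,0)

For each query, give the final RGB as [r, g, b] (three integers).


query (0,1) [L1,L2] — begin 0,0,0
after L1 α=4/7: [108/7, 592/7, 332/7]
after L2 α=3/4: [825/7, 1325/14, 5057/28]
= [118, 95, 181]

query (1,1) [L1,L2,L3] — begin 0,0,0
+L1 (α=3/8) → [273/8, 57/2, 147/8]
+L2 (α=3/4) → [2649/32, 897/8, 5763/32]
+L3 (α=2/7) → [2843/32, 4597/56, 35023/224]
rounded: [89, 82, 156]

(1,2) stack=L1,L2,L3; from [0,0,0]:
+L1 (α=2/5) → [172/5, 312/5, 128/5]
+L2 (α=1/2) → [657/10, 446/5, 703/10]
+L3 (α=1/4) → [2401/40, 617/5, 4259/40]
= [60, 123, 106]

at x=0,y=1 over L1,L2,L3:
L1 α=4/7: [108/7, 592/7, 332/7]
L2 α=3/4: [825/7, 1325/14, 5057/28]
L3 α=1/8: [1027/8, 1359/16, 5169/32]
→ [128, 85, 162]

at x=0,y=0 over L1,L2,L3,L4:
L1 α=2/3: [370/3, 250/3, 128]
L2 α=3/4: [178/3, 589/3, 227/4]
L3 α=4/7: [894/7, 95, 1161/28]
L4 α=4/5: [2462/35, 115, 11577/140]
rounded: [70, 115, 83]

at x=1,y=1 over L1,L2,L3,L4:
L1 α=3/8: [273/8, 57/2, 147/8]
L2 α=3/4: [2649/32, 897/8, 5763/32]
L3 α=2/7: [2843/32, 4597/56, 35023/224]
L4 α=2/3: [8795/96, 32261/168, 66383/672]
rounded: [92, 192, 99]

at x=1,y=0 over L1,L2,L3,L4:
L1 α=1/2: [11, 101/2, 83/2]
L2 α=0: [11, 101/2, 83/2]
L3 α=0: [11, 101/2, 83/2]
L4 α=1/3: [29/3, 146/3, 154/3]
→ [10, 49, 51]


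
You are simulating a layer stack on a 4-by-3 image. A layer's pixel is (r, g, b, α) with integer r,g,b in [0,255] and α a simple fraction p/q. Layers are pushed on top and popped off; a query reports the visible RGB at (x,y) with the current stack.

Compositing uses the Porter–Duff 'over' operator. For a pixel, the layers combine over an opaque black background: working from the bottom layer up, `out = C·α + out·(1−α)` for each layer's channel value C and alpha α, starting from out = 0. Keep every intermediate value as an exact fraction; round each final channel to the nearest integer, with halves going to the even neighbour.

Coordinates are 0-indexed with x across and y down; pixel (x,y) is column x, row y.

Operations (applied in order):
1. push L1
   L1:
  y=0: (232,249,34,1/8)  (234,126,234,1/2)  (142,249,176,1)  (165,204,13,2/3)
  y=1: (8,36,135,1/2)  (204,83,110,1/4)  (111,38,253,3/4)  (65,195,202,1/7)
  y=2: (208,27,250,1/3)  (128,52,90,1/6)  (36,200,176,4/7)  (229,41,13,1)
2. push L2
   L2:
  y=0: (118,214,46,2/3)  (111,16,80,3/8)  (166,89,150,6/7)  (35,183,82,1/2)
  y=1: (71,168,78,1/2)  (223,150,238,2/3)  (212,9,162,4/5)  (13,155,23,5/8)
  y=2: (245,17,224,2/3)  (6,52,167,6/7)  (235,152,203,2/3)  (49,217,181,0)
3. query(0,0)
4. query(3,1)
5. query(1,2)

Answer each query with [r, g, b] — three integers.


at x=0,y=0 over L1,L2:
L1 α=1/8: [29, 249/8, 17/4]
L2 α=2/3: [265/3, 3673/24, 385/12]
= [88, 153, 32]

query (3,1) [L1,L2] — begin 0,0,0
L1 α=1/7: [65/7, 195/7, 202/7]
L2 α=5/8: [325/28, 3005/28, 1411/56]
= [12, 107, 25]

(1,2) stack=L1,L2; from [0,0,0]:
after L1 α=1/6: [64/3, 26/3, 15]
after L2 α=6/7: [172/21, 962/21, 1017/7]
= [8, 46, 145]


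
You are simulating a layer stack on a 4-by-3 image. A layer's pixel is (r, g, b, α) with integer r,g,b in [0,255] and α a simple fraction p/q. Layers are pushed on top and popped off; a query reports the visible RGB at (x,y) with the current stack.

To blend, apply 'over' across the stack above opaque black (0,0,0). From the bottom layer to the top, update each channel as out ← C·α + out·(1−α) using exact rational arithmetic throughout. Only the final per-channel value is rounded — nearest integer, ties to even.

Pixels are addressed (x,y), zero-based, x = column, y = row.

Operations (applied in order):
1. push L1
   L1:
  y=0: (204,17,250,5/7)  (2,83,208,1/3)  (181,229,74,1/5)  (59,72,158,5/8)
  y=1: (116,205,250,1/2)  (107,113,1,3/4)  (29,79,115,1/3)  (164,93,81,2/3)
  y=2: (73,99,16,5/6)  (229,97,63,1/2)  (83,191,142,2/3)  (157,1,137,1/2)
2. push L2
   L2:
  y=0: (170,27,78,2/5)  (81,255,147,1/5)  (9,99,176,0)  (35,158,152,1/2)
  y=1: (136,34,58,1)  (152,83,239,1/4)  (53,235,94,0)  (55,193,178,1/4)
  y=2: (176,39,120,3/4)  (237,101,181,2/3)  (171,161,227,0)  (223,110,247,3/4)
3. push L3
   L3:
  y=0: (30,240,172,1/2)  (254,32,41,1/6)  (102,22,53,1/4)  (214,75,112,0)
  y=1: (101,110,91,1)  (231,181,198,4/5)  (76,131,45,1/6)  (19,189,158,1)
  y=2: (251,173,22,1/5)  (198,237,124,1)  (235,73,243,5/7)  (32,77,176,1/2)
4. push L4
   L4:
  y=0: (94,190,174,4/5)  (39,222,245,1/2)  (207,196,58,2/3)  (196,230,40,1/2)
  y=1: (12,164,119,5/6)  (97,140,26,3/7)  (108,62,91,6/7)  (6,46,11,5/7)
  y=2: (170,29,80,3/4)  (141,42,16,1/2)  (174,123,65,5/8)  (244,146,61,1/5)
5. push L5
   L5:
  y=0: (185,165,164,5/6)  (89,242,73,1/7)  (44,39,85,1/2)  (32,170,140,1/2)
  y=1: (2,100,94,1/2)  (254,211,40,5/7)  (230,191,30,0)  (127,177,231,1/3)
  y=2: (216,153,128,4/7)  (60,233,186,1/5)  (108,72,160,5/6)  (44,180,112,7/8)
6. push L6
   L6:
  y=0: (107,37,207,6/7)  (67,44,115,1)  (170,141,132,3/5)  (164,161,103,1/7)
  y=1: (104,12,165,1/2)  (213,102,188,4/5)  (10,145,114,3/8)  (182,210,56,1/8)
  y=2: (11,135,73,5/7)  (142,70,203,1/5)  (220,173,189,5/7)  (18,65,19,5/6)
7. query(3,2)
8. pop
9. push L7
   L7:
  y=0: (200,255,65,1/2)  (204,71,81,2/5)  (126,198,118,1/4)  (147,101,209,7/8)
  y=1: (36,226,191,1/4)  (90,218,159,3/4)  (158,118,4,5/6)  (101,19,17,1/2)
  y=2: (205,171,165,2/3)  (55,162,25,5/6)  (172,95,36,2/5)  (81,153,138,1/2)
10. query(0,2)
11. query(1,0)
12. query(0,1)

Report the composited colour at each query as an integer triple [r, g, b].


query (3,2) [L1,L2,L3,L4,L5,L6] — begin 0,0,0
after L1 α=1/2: [157/2, 1/2, 137/2]
after L2 α=3/4: [1495/8, 661/8, 1619/8]
after L3 α=1/2: [1751/16, 1277/16, 3027/16]
after L4 α=1/5: [2727/20, 1861/20, 3271/20]
after L5 α=7/8: [8887/160, 27061/160, 18951/160]
after L6 α=5/6: [23287/960, 79061/960, 34151/960]
→ [24, 82, 36]

(0,2) stack=L1,L2,L3,L4,L5,L7; from [0,0,0]:
+L1 (α=5/6) → [365/6, 165/2, 40/3]
+L2 (α=3/4) → [3533/24, 399/8, 280/3]
+L3 (α=1/5) → [5039/30, 149/2, 1186/15]
+L4 (α=3/4) → [20339/120, 323/8, 2393/30]
+L5 (α=4/7) → [54899/280, 5865/56, 7513/70]
+L7 (α=2/3) → [169699/840, 8339/56, 30613/210]
rounded: [202, 149, 146]

query (1,0) [L1,L2,L3,L4,L5,L7] — begin 0,0,0
+L1 (α=1/3) → [2/3, 83/3, 208/3]
+L2 (α=1/5) → [251/15, 1097/15, 1273/15]
+L3 (α=1/6) → [1013/18, 1193/18, 698/9]
+L4 (α=1/2) → [1715/36, 5189/36, 2903/18]
+L5 (α=1/7) → [2249/42, 6641/42, 446/3]
+L7 (α=2/5) → [7961/70, 8629/70, 608/5]
→ [114, 123, 122]

query (0,1) [L1,L2,L3,L4,L5,L7] — begin 0,0,0
after L1 α=1/2: [58, 205/2, 125]
after L2 α=1: [136, 34, 58]
after L3 α=1: [101, 110, 91]
after L4 α=5/6: [161/6, 155, 343/3]
after L5 α=1/2: [173/12, 255/2, 625/6]
after L7 α=1/4: [317/16, 1217/8, 1007/8]
→ [20, 152, 126]


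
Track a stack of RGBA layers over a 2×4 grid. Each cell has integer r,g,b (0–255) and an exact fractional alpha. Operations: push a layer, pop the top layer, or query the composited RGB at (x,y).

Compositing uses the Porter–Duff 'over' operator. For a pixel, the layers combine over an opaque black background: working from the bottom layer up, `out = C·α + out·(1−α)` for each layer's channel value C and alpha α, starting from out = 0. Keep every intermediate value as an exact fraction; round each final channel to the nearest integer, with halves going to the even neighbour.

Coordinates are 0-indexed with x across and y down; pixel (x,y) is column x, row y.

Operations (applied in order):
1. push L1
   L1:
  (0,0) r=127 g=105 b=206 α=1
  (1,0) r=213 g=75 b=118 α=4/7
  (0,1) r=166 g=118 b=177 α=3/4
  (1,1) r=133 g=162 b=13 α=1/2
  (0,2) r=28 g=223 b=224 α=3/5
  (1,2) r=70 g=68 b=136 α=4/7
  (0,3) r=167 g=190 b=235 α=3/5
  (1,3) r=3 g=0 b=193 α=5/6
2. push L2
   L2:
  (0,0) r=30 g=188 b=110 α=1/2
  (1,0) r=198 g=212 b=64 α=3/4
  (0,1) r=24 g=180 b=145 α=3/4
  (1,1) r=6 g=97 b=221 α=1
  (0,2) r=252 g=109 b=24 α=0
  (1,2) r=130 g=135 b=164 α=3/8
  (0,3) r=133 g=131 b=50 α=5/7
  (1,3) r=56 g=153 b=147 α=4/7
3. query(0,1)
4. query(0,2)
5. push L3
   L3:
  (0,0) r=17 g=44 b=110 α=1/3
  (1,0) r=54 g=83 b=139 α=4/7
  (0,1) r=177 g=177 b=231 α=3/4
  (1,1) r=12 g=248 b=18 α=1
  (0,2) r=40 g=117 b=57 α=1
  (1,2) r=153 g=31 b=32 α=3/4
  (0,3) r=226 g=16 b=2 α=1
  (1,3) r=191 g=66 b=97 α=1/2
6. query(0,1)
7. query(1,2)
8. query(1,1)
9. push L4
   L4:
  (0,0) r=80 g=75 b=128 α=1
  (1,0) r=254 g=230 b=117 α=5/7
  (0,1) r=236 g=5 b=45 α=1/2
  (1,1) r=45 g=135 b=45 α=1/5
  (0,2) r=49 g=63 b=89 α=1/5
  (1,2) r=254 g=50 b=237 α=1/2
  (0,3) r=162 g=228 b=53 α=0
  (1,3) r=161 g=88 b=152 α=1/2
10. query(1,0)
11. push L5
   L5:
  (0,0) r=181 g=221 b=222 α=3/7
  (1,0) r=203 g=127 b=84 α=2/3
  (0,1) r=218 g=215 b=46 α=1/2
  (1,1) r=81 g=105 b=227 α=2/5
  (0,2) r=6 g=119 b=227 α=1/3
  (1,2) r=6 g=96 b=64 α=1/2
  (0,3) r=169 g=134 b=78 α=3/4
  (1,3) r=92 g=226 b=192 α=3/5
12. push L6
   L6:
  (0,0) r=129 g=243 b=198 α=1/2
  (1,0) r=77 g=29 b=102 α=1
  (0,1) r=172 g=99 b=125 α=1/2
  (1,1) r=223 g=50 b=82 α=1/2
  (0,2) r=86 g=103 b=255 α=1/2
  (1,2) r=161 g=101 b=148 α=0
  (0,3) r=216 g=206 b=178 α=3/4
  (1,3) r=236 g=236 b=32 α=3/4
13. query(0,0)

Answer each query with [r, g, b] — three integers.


at x=0,y=1 over L1,L2:
L1 α=3/4: [249/2, 177/2, 531/4]
L2 α=3/4: [393/8, 1257/8, 2271/16]
rounded: [49, 157, 142]

query (0,2) [L1,L2] — begin 0,0,0
L1 α=3/5: [84/5, 669/5, 672/5]
L2 α=0: [84/5, 669/5, 672/5]
rounded: [17, 134, 134]

at x=0,y=1 over L1,L2,L3:
after L1 α=3/4: [249/2, 177/2, 531/4]
after L2 α=3/4: [393/8, 1257/8, 2271/16]
after L3 α=3/4: [4641/32, 5505/32, 13359/64]
→ [145, 172, 209]

(1,2) stack=L1,L2,L3; from [0,0,0]:
+L1 (α=4/7) → [40, 272/7, 544/7]
+L2 (α=3/8) → [295/4, 4195/56, 1541/14]
+L3 (α=3/4) → [2131/16, 9403/224, 2885/56]
= [133, 42, 52]

query (1,1) [L1,L2,L3] — begin 0,0,0
L1 α=1/2: [133/2, 81, 13/2]
L2 α=1: [6, 97, 221]
L3 α=1: [12, 248, 18]
rounded: [12, 248, 18]

query (1,0) [L1,L2,L3,L4] — begin 0,0,0
after L1 α=4/7: [852/7, 300/7, 472/7]
after L2 α=3/4: [2505/14, 1188/7, 454/7]
after L3 α=4/7: [10539/98, 5888/49, 5254/49]
after L4 α=5/7: [72769/343, 68126/343, 39173/343]
→ [212, 199, 114]

query (0,0) [L1,L2,L3,L4,L5,L6] — begin 0,0,0
L1 α=1: [127, 105, 206]
L2 α=1/2: [157/2, 293/2, 158]
L3 α=1/3: [58, 337/3, 142]
L4 α=1: [80, 75, 128]
L5 α=3/7: [863/7, 963/7, 1178/7]
L6 α=1/2: [883/7, 1332/7, 1282/7]
→ [126, 190, 183]


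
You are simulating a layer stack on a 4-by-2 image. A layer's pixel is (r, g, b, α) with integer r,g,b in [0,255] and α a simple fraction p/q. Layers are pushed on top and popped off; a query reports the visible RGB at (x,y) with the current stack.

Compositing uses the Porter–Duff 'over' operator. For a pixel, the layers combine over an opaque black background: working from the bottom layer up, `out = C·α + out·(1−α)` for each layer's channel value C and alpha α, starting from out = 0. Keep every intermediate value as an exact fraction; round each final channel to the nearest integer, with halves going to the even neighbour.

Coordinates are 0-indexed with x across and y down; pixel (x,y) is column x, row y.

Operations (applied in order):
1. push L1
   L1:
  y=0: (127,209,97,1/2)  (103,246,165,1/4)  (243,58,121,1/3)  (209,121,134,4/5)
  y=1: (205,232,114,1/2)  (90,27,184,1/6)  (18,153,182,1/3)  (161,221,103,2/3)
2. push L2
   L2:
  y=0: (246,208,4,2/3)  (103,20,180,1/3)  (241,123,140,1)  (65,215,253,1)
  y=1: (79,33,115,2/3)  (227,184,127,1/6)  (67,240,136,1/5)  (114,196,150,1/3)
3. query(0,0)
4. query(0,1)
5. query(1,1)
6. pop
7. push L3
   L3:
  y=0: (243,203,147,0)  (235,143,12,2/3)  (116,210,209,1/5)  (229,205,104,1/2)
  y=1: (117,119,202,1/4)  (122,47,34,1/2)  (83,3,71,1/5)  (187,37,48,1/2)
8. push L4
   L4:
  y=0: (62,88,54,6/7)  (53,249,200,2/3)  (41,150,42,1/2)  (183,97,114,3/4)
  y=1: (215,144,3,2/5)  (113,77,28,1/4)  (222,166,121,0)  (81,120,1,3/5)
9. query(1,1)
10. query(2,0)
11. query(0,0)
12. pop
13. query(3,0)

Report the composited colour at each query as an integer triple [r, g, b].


at x=0,y=0 over L1,L2:
L1 α=1/2: [127/2, 209/2, 97/2]
L2 α=2/3: [1111/6, 347/2, 113/6]
rounded: [185, 174, 19]

at x=0,y=1 over L1,L2:
+L1 (α=1/2) → [205/2, 116, 57]
+L2 (α=2/3) → [521/6, 182/3, 287/3]
= [87, 61, 96]

query (1,1) [L1,L2] — begin 0,0,0
+L1 (α=1/6) → [15, 9/2, 92/3]
+L2 (α=1/6) → [151/3, 413/12, 841/18]
rounded: [50, 34, 47]

(1,1) stack=L1,L3,L4; from [0,0,0]:
after L1 α=1/6: [15, 9/2, 92/3]
after L3 α=1/2: [137/2, 103/4, 97/3]
after L4 α=1/4: [637/8, 617/16, 125/4]
→ [80, 39, 31]

query (2,0) [L1,L3,L4] — begin 0,0,0
L1 α=1/3: [81, 58/3, 121/3]
L3 α=1/5: [88, 862/15, 1111/15]
L4 α=1/2: [129/2, 1556/15, 1741/30]
rounded: [64, 104, 58]

at x=0,y=0 over L1,L3,L4:
after L1 α=1/2: [127/2, 209/2, 97/2]
after L3 α=0: [127/2, 209/2, 97/2]
after L4 α=6/7: [871/14, 1265/14, 745/14]
= [62, 90, 53]

(3,0) stack=L1,L3; from [0,0,0]:
L1 α=4/5: [836/5, 484/5, 536/5]
L3 α=1/2: [1981/10, 1509/10, 528/5]
= [198, 151, 106]


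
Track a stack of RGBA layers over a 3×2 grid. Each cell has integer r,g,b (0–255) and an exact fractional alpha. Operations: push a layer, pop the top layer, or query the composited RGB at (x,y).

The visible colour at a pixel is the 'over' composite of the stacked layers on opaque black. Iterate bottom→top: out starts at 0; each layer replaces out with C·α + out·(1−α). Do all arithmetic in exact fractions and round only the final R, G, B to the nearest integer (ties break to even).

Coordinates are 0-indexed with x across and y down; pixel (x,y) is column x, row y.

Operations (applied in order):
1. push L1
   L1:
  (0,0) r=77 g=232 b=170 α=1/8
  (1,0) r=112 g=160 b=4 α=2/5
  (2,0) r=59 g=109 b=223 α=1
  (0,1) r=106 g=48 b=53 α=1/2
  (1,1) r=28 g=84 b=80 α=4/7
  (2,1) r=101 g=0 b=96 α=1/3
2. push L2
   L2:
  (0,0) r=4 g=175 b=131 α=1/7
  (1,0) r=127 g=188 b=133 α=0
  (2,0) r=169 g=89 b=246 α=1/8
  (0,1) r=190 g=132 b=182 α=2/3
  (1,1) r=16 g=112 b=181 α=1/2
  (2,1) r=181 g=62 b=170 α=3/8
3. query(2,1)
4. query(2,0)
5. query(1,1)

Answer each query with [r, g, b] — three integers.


at x=2,y=1 over L1,L2:
+L1 (α=1/3) → [101/3, 0, 32]
+L2 (α=3/8) → [1067/12, 93/4, 335/4]
→ [89, 23, 84]

at x=2,y=0 over L1,L2:
after L1 α=1: [59, 109, 223]
after L2 α=1/8: [291/4, 213/2, 1807/8]
rounded: [73, 106, 226]

query (1,1) [L1,L2] — begin 0,0,0
after L1 α=4/7: [16, 48, 320/7]
after L2 α=1/2: [16, 80, 1587/14]
→ [16, 80, 113]


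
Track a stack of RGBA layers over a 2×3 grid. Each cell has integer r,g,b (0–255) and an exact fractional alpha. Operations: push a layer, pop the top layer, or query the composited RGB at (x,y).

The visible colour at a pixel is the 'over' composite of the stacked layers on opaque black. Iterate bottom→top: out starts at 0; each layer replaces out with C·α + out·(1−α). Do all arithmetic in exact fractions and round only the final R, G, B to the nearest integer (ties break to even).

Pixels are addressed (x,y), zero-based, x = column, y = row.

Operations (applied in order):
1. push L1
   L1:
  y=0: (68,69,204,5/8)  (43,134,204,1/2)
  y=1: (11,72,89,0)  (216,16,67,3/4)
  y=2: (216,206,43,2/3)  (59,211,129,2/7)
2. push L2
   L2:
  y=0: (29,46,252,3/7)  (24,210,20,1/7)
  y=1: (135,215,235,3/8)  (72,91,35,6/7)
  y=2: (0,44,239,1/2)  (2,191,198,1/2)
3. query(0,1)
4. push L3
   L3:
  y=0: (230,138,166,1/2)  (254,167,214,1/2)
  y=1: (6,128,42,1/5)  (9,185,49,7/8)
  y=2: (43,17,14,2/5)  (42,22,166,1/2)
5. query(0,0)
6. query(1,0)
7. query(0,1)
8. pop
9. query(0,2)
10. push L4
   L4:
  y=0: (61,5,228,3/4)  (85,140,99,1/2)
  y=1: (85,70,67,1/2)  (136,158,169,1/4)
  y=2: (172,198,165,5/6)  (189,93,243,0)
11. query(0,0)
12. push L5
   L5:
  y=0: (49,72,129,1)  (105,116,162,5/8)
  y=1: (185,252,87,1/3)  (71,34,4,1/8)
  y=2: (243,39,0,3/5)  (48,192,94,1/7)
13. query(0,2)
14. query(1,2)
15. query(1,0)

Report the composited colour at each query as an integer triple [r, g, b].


at x=0,y=1 over L1,L2:
L1 α=0: [0, 0, 0]
L2 α=3/8: [405/8, 645/8, 705/8]
→ [51, 81, 88]

(0,0) stack=L1,L2,L3; from [0,0,0]:
+L1 (α=5/8) → [85/2, 345/8, 255/2]
+L2 (α=3/7) → [257/7, 621/14, 1266/7]
+L3 (α=1/2) → [1867/14, 2553/28, 1214/7]
→ [133, 91, 173]

query (1,0) [L1,L2,L3] — begin 0,0,0
L1 α=1/2: [43/2, 67, 102]
L2 α=1/7: [153/7, 612/7, 632/7]
L3 α=1/2: [1931/14, 1781/14, 1065/7]
→ [138, 127, 152]

query (0,1) [L1,L2,L3] — begin 0,0,0
+L1 (α=0) → [0, 0, 0]
+L2 (α=3/8) → [405/8, 645/8, 705/8]
+L3 (α=1/5) → [417/10, 901/10, 789/10]
rounded: [42, 90, 79]

(0,2) stack=L1,L2; from [0,0,0]:
after L1 α=2/3: [144, 412/3, 86/3]
after L2 α=1/2: [72, 272/3, 803/6]
= [72, 91, 134]

at x=0,y=0 over L1,L2,L4:
L1 α=5/8: [85/2, 345/8, 255/2]
L2 α=3/7: [257/7, 621/14, 1266/7]
L4 α=3/4: [769/14, 831/56, 3027/14]
= [55, 15, 216]

at x=0,y=2 over L1,L2,L4,L5:
after L1 α=2/3: [144, 412/3, 86/3]
after L2 α=1/2: [72, 272/3, 803/6]
after L4 α=5/6: [466/3, 1621/9, 5753/36]
after L5 α=3/5: [3119/15, 859/9, 5753/90]
→ [208, 95, 64]

query (1,2) [L1,L2,L4,L5] — begin 0,0,0
+L1 (α=2/7) → [118/7, 422/7, 258/7]
+L2 (α=1/2) → [66/7, 1759/14, 822/7]
+L4 (α=0) → [66/7, 1759/14, 822/7]
+L5 (α=1/7) → [732/49, 6621/49, 5590/49]
→ [15, 135, 114]

query (1,0) [L1,L2,L4,L5] — begin 0,0,0
L1 α=1/2: [43/2, 67, 102]
L2 α=1/7: [153/7, 612/7, 632/7]
L4 α=1/2: [374/7, 796/7, 1325/14]
L5 α=5/8: [4797/56, 806/7, 15315/112]
rounded: [86, 115, 137]


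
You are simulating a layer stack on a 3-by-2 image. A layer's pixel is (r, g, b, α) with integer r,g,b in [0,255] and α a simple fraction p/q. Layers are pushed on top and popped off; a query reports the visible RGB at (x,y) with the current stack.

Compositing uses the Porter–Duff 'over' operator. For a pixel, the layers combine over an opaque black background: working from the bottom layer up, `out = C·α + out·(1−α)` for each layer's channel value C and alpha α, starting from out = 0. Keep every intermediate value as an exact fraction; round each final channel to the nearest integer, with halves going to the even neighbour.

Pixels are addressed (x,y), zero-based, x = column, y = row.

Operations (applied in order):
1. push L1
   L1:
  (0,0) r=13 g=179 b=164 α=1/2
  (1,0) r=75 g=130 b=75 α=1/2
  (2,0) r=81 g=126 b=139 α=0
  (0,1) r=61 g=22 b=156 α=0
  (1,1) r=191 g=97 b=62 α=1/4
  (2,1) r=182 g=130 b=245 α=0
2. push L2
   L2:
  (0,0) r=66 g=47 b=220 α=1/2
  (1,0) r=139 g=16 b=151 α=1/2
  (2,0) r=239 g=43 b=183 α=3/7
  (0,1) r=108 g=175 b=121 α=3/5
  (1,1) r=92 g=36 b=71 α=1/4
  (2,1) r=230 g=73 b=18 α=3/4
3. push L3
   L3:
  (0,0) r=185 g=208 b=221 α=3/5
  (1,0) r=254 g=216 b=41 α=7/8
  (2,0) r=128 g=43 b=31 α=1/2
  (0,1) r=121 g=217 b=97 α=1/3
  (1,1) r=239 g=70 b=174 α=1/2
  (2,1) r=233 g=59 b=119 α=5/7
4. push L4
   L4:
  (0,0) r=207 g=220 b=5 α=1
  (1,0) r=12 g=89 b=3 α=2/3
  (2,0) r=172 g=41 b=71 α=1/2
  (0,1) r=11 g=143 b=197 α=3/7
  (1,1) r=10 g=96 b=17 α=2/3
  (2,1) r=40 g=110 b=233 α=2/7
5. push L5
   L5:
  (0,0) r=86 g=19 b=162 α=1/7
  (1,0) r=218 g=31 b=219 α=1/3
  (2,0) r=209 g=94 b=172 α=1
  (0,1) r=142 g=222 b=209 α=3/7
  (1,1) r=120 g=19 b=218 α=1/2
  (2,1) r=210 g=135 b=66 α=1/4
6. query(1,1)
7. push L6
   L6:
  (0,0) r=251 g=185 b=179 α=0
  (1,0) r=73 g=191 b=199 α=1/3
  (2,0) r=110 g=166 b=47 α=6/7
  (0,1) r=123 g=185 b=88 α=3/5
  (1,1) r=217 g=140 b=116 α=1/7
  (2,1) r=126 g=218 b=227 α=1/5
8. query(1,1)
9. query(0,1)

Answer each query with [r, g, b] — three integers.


at x=1,y=1 over L1,L2,L3,L4,L5:
L1 α=1/4: [191/4, 97/4, 31/2]
L2 α=1/4: [941/16, 435/16, 235/8]
L3 α=1/2: [4765/32, 1555/32, 1627/16]
L4 α=2/3: [5405/96, 7699/96, 2171/48]
L5 α=1/2: [16925/192, 9523/192, 12635/96]
rounded: [88, 50, 132]

at x=1,y=1 over L1,L2,L3,L4,L5,L6:
+L1 (α=1/4) → [191/4, 97/4, 31/2]
+L2 (α=1/4) → [941/16, 435/16, 235/8]
+L3 (α=1/2) → [4765/32, 1555/32, 1627/16]
+L4 (α=2/3) → [5405/96, 7699/96, 2171/48]
+L5 (α=1/2) → [16925/192, 9523/192, 12635/96]
+L6 (α=1/7) → [23869/224, 14003/224, 14491/112]
→ [107, 63, 129]

at x=0,y=1 over L1,L2,L3,L4,L5,L6:
after L1 α=0: [0, 0, 0]
after L2 α=3/5: [324/5, 105, 363/5]
after L3 α=1/3: [1253/15, 427/3, 1211/15]
after L4 α=3/7: [5507/105, 2995/21, 13709/105]
after L5 α=3/7: [66758/735, 25966/147, 120671/735]
after L6 α=3/5: [404731/3675, 133517/735, 435382/3675]
= [110, 182, 118]


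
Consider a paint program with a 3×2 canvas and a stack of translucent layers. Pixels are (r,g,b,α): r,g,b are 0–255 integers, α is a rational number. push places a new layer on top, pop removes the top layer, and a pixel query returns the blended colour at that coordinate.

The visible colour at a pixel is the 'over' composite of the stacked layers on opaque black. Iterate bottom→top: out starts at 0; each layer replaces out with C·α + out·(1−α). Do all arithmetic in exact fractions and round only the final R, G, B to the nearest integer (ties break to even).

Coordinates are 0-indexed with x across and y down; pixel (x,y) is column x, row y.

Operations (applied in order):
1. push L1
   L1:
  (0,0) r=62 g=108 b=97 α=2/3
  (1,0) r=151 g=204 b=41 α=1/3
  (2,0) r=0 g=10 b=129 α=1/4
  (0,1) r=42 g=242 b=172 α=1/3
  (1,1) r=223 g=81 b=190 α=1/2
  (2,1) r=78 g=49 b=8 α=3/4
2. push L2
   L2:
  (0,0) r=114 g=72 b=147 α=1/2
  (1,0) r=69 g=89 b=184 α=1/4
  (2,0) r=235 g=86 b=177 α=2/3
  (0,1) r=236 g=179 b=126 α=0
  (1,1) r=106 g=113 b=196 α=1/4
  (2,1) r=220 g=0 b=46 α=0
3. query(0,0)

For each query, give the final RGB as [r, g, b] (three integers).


query (0,0) [L1,L2] — begin 0,0,0
after L1 α=2/3: [124/3, 72, 194/3]
after L2 α=1/2: [233/3, 72, 635/6]
rounded: [78, 72, 106]


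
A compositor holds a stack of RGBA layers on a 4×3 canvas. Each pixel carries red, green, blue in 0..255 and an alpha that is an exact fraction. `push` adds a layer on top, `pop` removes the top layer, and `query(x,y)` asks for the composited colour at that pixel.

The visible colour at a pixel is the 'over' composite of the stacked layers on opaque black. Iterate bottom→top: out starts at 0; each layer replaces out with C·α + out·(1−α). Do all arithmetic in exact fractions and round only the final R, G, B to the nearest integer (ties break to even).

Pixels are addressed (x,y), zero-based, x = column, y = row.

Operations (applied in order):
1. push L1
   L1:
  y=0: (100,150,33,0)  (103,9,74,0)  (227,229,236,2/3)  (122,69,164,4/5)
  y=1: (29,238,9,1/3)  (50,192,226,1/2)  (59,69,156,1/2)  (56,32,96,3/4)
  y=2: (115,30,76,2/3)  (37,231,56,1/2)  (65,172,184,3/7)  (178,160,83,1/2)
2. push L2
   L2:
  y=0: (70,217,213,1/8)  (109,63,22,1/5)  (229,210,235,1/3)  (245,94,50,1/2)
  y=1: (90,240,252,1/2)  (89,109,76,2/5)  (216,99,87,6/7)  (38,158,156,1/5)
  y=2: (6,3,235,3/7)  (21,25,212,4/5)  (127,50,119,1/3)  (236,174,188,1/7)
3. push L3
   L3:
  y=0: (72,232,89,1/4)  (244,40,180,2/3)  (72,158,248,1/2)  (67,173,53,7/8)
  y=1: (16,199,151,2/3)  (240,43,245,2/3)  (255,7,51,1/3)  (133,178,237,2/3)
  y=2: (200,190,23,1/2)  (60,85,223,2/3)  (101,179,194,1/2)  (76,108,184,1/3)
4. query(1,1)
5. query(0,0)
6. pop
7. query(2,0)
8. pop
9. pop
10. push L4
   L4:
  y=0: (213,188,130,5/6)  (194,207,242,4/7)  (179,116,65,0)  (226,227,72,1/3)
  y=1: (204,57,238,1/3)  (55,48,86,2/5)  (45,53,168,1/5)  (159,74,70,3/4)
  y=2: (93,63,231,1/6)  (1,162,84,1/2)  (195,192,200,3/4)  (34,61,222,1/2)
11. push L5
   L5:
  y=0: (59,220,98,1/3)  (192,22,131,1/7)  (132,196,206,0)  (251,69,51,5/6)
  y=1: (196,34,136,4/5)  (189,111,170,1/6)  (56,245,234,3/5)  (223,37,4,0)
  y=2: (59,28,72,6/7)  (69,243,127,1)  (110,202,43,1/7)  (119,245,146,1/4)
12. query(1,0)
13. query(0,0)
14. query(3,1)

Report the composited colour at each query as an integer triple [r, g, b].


at x=1,y=1 over L1,L2,L3:
L1 α=1/2: [25, 96, 113]
L2 α=2/5: [253/5, 506/5, 491/5]
L3 α=2/3: [2653/15, 312/5, 2941/15]
= [177, 62, 196]

at x=0,y=0 over L1,L2,L3:
L1 α=0: [0, 0, 0]
L2 α=1/8: [35/4, 217/8, 213/8]
L3 α=1/4: [393/16, 2507/32, 1351/32]
→ [25, 78, 42]

at x=2,y=0 over L1,L2:
L1 α=2/3: [454/3, 458/3, 472/3]
L2 α=1/3: [1595/9, 1546/9, 1649/9]
= [177, 172, 183]

(1,0) stack=L4,L5; from [0,0,0]:
after L4 α=4/7: [776/7, 828/7, 968/7]
after L5 α=1/7: [6000/49, 5122/49, 6725/49]
→ [122, 105, 137]

query (0,0) [L4,L5] — begin 0,0,0
after L4 α=5/6: [355/2, 470/3, 325/3]
after L5 α=1/3: [138, 1600/9, 944/9]
= [138, 178, 105]

query (3,1) [L4,L5] — begin 0,0,0
after L4 α=3/4: [477/4, 111/2, 105/2]
after L5 α=0: [477/4, 111/2, 105/2]
→ [119, 56, 52]


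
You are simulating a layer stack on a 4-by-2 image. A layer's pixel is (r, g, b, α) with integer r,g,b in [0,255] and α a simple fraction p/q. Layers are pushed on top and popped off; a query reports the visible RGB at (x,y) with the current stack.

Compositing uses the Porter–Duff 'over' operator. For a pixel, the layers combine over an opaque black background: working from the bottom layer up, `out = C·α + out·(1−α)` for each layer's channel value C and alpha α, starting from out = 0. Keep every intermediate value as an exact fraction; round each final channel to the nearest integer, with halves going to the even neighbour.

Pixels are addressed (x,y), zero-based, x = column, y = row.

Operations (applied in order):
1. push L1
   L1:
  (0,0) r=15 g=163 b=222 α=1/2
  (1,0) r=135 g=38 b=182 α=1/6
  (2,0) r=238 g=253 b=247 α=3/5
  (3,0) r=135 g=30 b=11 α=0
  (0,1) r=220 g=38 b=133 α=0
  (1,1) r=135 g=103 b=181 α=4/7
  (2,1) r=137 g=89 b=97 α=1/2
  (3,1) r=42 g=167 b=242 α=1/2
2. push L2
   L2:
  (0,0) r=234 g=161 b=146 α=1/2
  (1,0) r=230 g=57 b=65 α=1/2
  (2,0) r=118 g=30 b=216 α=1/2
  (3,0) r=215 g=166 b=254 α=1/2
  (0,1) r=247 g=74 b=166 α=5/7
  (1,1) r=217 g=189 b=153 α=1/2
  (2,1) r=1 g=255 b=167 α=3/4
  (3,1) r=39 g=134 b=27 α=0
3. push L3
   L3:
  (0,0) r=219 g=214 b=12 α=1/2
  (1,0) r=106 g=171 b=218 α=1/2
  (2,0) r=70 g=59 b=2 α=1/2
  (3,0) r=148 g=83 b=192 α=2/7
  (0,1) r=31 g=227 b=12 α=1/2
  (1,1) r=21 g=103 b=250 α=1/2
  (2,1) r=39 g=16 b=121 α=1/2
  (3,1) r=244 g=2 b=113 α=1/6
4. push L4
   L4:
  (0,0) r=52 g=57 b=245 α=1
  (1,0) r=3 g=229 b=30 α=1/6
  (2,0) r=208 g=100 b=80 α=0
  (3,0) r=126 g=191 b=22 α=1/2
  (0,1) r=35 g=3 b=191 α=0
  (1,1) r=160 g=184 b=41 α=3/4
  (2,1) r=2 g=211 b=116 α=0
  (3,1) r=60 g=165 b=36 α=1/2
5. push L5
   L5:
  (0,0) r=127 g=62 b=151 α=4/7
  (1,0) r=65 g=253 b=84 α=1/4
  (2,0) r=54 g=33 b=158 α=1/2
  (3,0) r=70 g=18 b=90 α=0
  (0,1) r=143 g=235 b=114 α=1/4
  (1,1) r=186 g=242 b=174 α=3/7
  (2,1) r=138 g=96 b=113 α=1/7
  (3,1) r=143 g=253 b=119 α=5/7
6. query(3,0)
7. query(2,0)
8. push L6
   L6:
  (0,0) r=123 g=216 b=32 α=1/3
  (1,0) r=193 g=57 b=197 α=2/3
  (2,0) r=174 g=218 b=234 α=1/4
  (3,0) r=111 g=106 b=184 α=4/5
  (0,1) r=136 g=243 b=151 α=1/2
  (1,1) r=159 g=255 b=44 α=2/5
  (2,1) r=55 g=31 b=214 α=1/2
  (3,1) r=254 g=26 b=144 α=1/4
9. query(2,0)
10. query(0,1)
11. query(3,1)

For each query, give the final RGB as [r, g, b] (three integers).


at x=3,y=0 over L1,L2,L3,L4,L5:
after L1 α=0: [0, 0, 0]
after L2 α=1/2: [215/2, 83, 127]
after L3 α=2/7: [1667/14, 83, 1019/7]
after L4 α=1/2: [3431/28, 137, 1173/14]
after L5 α=0: [3431/28, 137, 1173/14]
= [123, 137, 84]

query (2,0) [L1,L2,L3,L4,L5] — begin 0,0,0
after L1 α=3/5: [714/5, 759/5, 741/5]
after L2 α=1/2: [652/5, 909/10, 1821/10]
after L3 α=1/2: [501/5, 1499/20, 1841/20]
after L4 α=0: [501/5, 1499/20, 1841/20]
after L5 α=1/2: [771/10, 2159/40, 5001/40]
= [77, 54, 125]

(2,0) stack=L1,L2,L3,L4,L5,L6; from [0,0,0]:
L1 α=3/5: [714/5, 759/5, 741/5]
L2 α=1/2: [652/5, 909/10, 1821/10]
L3 α=1/2: [501/5, 1499/20, 1841/20]
L4 α=0: [501/5, 1499/20, 1841/20]
L5 α=1/2: [771/10, 2159/40, 5001/40]
L6 α=1/4: [4053/40, 15197/160, 24363/160]
rounded: [101, 95, 152]

(0,1) stack=L1,L2,L3,L4,L5,L6; from [0,0,0]:
after L1 α=0: [0, 0, 0]
after L2 α=5/7: [1235/7, 370/7, 830/7]
after L3 α=1/2: [726/7, 1959/14, 457/7]
after L4 α=0: [726/7, 1959/14, 457/7]
after L5 α=1/4: [3179/28, 9167/56, 2169/28]
after L6 α=1/2: [6987/56, 22775/112, 6397/56]
= [125, 203, 114]

query (3,1) [L1,L2,L3,L4,L5,L6] — begin 0,0,0
after L1 α=1/2: [21, 167/2, 121]
after L2 α=0: [21, 167/2, 121]
after L3 α=1/6: [349/6, 839/12, 359/3]
after L4 α=1/2: [709/12, 2819/24, 467/6]
after L5 α=5/7: [4999/42, 17999/84, 2252/21]
after L6 α=1/4: [8555/56, 18727/112, 815/7]
rounded: [153, 167, 116]


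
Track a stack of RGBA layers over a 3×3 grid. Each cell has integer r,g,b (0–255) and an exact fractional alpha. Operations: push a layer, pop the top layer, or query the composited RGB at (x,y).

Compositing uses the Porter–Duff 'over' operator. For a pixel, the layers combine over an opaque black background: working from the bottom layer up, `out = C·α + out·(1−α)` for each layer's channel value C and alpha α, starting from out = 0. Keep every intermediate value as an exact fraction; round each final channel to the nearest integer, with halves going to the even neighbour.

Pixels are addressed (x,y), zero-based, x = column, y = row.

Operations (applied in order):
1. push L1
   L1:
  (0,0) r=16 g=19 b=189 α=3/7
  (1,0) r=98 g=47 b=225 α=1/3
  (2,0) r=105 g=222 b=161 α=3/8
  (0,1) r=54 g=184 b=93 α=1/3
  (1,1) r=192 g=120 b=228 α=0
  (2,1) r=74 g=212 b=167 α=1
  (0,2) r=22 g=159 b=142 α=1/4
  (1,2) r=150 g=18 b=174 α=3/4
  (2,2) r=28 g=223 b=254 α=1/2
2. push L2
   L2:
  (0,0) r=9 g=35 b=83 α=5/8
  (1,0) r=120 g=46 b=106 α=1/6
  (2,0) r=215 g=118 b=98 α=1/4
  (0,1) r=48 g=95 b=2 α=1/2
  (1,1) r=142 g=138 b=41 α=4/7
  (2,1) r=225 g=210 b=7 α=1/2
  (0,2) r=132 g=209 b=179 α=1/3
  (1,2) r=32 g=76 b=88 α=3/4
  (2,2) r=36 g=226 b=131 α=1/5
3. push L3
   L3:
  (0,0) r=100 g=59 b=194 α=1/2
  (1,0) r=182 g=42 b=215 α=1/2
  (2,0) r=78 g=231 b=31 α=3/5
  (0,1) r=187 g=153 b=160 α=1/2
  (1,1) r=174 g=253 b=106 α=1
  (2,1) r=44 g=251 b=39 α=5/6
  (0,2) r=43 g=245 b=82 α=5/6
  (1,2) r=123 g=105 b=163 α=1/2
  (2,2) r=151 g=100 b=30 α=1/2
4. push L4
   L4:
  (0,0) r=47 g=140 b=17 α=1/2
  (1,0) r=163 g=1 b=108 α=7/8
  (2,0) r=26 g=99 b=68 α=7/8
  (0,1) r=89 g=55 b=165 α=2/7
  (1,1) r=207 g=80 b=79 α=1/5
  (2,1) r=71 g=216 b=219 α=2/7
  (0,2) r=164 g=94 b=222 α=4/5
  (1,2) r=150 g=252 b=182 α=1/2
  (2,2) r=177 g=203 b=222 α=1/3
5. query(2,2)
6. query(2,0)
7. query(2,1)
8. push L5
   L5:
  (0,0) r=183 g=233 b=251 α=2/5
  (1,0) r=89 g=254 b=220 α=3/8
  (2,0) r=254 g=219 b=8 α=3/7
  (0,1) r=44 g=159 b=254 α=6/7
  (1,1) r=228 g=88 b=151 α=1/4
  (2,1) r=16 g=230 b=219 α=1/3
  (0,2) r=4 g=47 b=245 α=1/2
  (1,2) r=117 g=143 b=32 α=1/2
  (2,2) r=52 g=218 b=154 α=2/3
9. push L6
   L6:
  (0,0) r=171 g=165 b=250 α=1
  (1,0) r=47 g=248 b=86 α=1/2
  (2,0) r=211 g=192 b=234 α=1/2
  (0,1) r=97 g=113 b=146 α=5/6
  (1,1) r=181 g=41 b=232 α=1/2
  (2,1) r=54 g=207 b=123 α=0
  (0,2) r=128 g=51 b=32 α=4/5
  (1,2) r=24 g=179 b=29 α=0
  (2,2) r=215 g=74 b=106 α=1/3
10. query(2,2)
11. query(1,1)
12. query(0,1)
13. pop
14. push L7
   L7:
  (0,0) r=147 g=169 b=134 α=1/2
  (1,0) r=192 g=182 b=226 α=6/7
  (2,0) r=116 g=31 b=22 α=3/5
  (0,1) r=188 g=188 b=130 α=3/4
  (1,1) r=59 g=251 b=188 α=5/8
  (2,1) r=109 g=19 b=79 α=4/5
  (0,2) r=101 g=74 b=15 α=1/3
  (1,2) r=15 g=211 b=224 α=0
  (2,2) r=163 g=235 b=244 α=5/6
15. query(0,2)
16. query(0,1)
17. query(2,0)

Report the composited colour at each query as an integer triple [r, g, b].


at x=2,y=2 over L1,L2,L3,L4:
+L1 (α=1/2) → [14, 223/2, 127]
+L2 (α=1/5) → [92/5, 672/5, 639/5]
+L3 (α=1/2) → [847/10, 586/5, 789/10]
+L4 (α=1/3) → [1732/15, 729/5, 633/5]
→ [115, 146, 127]

(2,0) stack=L1,L2,L3,L4; from [0,0,0]:
+L1 (α=3/8) → [315/8, 333/4, 483/8]
+L2 (α=1/4) → [2665/32, 1471/16, 2233/32]
+L3 (α=3/5) → [6409/80, 1403/8, 3721/80]
+L4 (α=7/8) → [20969/640, 6947/64, 41801/640]
= [33, 109, 65]

(2,1) stack=L1,L2,L3,L4; from [0,0,0]:
after L1 α=1: [74, 212, 167]
after L2 α=1/2: [299/2, 211, 87]
after L3 α=5/6: [739/12, 733/3, 47]
after L4 α=2/7: [5399/84, 4961/21, 673/7]
rounded: [64, 236, 96]

(2,2) stack=L1,L2,L3,L4,L5,L6; from [0,0,0]:
+L1 (α=1/2) → [14, 223/2, 127]
+L2 (α=1/5) → [92/5, 672/5, 639/5]
+L3 (α=1/2) → [847/10, 586/5, 789/10]
+L4 (α=1/3) → [1732/15, 729/5, 633/5]
+L5 (α=2/3) → [3292/45, 2909/15, 2173/15]
+L6 (α=1/3) → [16259/135, 6928/45, 5936/45]
rounded: [120, 154, 132]

(1,1) stack=L1,L2,L3,L4,L5,L6; from [0,0,0]:
after L1 α=0: [0, 0, 0]
after L2 α=4/7: [568/7, 552/7, 164/7]
after L3 α=1: [174, 253, 106]
after L4 α=1/5: [903/5, 1092/5, 503/5]
after L5 α=1/4: [3849/20, 929/5, 566/5]
after L6 α=1/2: [7469/40, 567/5, 863/5]
= [187, 113, 173]

at x=0,y=1 over L1,L2,L3,L4,L5,L6:
L1 α=1/3: [18, 184/3, 31]
L2 α=1/2: [33, 469/6, 33/2]
L3 α=1/2: [110, 1387/12, 353/4]
L4 α=2/7: [104, 8255/84, 3085/28]
L5 α=6/7: [368/7, 88391/588, 45757/196]
L6 α=5/6: [3763/42, 420611/3528, 188837/1176]
→ [90, 119, 161]

(0,2) stack=L1,L2,L3,L4,L5,L7; from [0,0,0]:
L1 α=1/4: [11/2, 159/4, 71/2]
L2 α=1/3: [143/3, 577/6, 250/3]
L3 α=5/6: [394/9, 7927/36, 740/9]
L4 α=4/5: [6298/45, 21463/180, 8732/45]
L5 α=1/2: [3239/45, 29923/360, 19757/90]
L7 α=1/3: [11023/135, 43243/540, 20432/135]
rounded: [82, 80, 151]

(0,1) stack=L1,L2,L3,L4,L5,L7; from [0,0,0]:
+L1 (α=1/3) → [18, 184/3, 31]
+L2 (α=1/2) → [33, 469/6, 33/2]
+L3 (α=1/2) → [110, 1387/12, 353/4]
+L4 (α=2/7) → [104, 8255/84, 3085/28]
+L5 (α=6/7) → [368/7, 88391/588, 45757/196]
+L7 (α=3/4) → [1079/7, 420023/2352, 122197/784]
rounded: [154, 179, 156]

at x=2,y=0 over L1,L2,L3,L4,L5,L7:
L1 α=3/8: [315/8, 333/4, 483/8]
L2 α=1/4: [2665/32, 1471/16, 2233/32]
L3 α=3/5: [6409/80, 1403/8, 3721/80]
L4 α=7/8: [20969/640, 6947/64, 41801/640]
L5 α=3/7: [142889/1120, 17459/112, 45641/1120]
L7 α=3/5: [337769/2800, 22667/280, 82601/2800]
= [121, 81, 30]


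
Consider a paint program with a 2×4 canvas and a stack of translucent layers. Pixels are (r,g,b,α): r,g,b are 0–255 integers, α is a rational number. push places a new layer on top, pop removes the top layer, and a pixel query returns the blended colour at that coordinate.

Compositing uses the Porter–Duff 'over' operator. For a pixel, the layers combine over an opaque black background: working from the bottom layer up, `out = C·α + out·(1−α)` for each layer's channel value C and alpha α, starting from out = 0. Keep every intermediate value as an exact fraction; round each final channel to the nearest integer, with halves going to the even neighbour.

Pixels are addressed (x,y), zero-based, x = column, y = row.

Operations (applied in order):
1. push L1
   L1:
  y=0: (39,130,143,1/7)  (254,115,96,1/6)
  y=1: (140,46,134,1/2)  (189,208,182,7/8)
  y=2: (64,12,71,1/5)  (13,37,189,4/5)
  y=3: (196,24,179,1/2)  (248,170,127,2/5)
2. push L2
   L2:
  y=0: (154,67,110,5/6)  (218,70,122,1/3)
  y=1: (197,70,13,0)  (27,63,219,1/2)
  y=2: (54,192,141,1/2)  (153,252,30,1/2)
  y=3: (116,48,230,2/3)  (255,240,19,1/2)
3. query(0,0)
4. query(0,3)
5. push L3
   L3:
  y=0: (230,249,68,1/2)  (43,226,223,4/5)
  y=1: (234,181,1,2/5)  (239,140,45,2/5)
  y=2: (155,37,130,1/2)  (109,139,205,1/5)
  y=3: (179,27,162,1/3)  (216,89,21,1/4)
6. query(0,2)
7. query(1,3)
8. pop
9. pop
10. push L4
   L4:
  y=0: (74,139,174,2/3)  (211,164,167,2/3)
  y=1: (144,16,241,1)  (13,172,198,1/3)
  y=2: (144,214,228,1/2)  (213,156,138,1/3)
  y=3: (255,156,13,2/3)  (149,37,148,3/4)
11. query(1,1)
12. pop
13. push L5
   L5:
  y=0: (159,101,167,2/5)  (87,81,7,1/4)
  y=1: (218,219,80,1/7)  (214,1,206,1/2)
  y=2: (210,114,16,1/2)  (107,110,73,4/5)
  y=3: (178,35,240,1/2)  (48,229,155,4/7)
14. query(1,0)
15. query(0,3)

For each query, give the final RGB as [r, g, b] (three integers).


query (0,0) [L1,L2] — begin 0,0,0
L1 α=1/7: [39/7, 130/7, 143/7]
L2 α=5/6: [5429/42, 825/14, 1331/14]
→ [129, 59, 95]

(0,3) stack=L1,L2; from [0,0,0]:
L1 α=1/2: [98, 12, 179/2]
L2 α=2/3: [110, 36, 1099/6]
rounded: [110, 36, 183]

query (0,2) [L1,L2,L3] — begin 0,0,0
+L1 (α=1/5) → [64/5, 12/5, 71/5]
+L2 (α=1/2) → [167/5, 486/5, 388/5]
+L3 (α=1/2) → [471/5, 671/10, 519/5]
= [94, 67, 104]

(1,3) stack=L1,L2,L3; from [0,0,0]:
after L1 α=2/5: [496/5, 68, 254/5]
after L2 α=1/2: [1771/10, 154, 349/10]
after L3 α=1/4: [7473/40, 551/4, 1257/40]
rounded: [187, 138, 31]

at x=1,y=1 over L1,L4:
+L1 (α=7/8) → [1323/8, 182, 637/4]
+L4 (α=1/3) → [1375/12, 536/3, 1033/6]
→ [115, 179, 172]

at x=1,y=0 over L1,L5:
after L1 α=1/6: [127/3, 115/6, 16]
after L5 α=1/4: [107/2, 277/8, 55/4]
→ [54, 35, 14]

(0,3) stack=L1,L5; from [0,0,0]:
after L1 α=1/2: [98, 12, 179/2]
after L5 α=1/2: [138, 47/2, 659/4]
= [138, 24, 165]


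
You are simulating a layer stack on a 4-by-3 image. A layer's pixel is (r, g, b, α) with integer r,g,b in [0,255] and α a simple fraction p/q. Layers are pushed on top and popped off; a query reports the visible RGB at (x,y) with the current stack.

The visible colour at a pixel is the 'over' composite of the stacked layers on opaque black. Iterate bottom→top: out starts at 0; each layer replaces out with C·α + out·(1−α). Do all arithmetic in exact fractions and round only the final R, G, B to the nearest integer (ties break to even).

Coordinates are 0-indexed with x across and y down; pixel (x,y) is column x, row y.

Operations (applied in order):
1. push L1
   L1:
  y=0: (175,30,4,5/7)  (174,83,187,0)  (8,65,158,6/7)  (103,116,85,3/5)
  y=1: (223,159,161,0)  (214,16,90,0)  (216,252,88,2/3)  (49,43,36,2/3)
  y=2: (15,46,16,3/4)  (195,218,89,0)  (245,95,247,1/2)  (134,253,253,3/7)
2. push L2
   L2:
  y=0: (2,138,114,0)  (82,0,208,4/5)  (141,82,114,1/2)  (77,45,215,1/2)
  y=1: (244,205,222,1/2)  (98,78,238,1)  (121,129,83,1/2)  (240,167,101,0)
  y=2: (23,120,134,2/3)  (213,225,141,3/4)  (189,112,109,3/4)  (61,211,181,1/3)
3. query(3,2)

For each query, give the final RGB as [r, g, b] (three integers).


query (3,2) [L1,L2] — begin 0,0,0
after L1 α=3/7: [402/7, 759/7, 759/7]
after L2 α=1/3: [1231/21, 2995/21, 2785/21]
→ [59, 143, 133]
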